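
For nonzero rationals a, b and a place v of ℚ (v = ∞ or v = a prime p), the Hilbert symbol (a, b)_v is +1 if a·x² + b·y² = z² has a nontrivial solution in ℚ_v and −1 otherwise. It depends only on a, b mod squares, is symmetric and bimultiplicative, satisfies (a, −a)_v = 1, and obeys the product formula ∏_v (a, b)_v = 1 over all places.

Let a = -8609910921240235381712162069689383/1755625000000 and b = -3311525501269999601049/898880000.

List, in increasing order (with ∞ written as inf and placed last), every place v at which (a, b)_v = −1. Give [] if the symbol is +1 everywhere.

(a, b) ≡ (-7, -3184258) mod (ℚ^×)²; places V = {2, 3, 5, 7, 11, 23, 29, 31, 41, 47, 53, ∞}.
(a,b)_3: α=4, u≡2; β=2, v≡2 (mod 3); (2|3)=-1, (2|3)=-1; sign (−1)^0·-1^2·-1^4 = +1.
(a,b)_∞: sgn(-7)=−, sgn(-3184258)=−, so -1.
(a,b)_11: α=2, u≡5; β=1, v≡3 (mod 11); (5|11)=+1, (3|11)=+1; sign (−1)^0·+1^1·+1^2 = +1.
(a,b)_23: α=6, u≡8; β=3, v≡7 (mod 23); (8|23)=+1, (7|23)=-1; sign (−1)^0·+1^3·-1^6 = +1.
(a,b)_41: α=2, u≡24; β=2, v≡3 (mod 41); (24|41)=-1, (3|41)=-1; sign (−1)^0·-1^2·-1^2 = +1.
(a,b)_2: α=-6, β=-9; u≡1, v≡7 (mod 8); ε(u)ε(v)=0·1, αω(v)=-6·0, βω(u)=-9·0; sum ≡ 0  ⇒  +1.
(a,b)_5: α=-10, u≡2; β=-4, v≡2 (mod 5); (2|5)=-1, (2|5)=-1; sign (−1)^0·-1^-4·-1^-10 = +1.
(a,b)_7: α=11, u≡5; β=7, v≡4 (mod 7); (5|7)=-1, (4|7)=+1; sign (−1)^1·-1^7·+1^11 = +1.
(a,b)_47: α=2, u≡44; β=2, v≡44 (mod 47); (44|47)=-1, (44|47)=-1; sign (−1)^0·-1^2·-1^2 = +1.
(a,b)_31: α=2, u≡26; β=1, v≡16 (mod 31); (26|31)=-1, (16|31)=+1; sign (−1)^0·-1^1·+1^2 = -1.
(a,b)_29: α=2, u≡23; β=1, v≡3 (mod 29); (23|29)=+1, (3|29)=-1; sign (−1)^0·+1^1·-1^2 = +1.
(a,b)_53: α=-2, u≡25; β=-2, v≡45 (mod 53); (25|53)=+1, (45|53)=-1; sign (−1)^0·+1^-2·-1^-2 = +1.
Ram(-7, -3184258) = {31, ∞}; no ℚ_31-point on the conic.

[31, inf]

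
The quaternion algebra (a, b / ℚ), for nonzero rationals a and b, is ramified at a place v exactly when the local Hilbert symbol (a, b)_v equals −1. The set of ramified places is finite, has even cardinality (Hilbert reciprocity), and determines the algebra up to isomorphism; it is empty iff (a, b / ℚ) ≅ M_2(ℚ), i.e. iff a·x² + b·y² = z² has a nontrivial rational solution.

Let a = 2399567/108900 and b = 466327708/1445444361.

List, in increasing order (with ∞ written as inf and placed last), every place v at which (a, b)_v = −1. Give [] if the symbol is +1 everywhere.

(a, b) ≡ (23, 7) mod (ℚ^×)²; places V = {2, 3, 5, 7, 11, 17, 19, 23, 29, 53, ∞}.
(a,b)_5: α=-2, u≡2; β=0, v≡3 (mod 5); (2|5)=-1, (3|5)=-1; sign (−1)^0·-1^0·-1^-2 = +1.
(a,b)_∞: sgn(23)=+, sgn(7)=+, so +1.
(a,b)_17: α=2, u≡5; β=0, v≡3 (mod 17); (5|17)=-1, (3|17)=-1; sign (−1)^0·-1^0·-1^2 = +1.
(a,b)_2: α=-2, β=2; u≡7, v≡7 (mod 8); ε(u)ε(v)=1·1, αω(v)=-2·0, βω(u)=2·0; sum ≡ 1  ⇒  -1.
(a,b)_3: α=-2, u≡2; β=-2, v≡1 (mod 3); (2|3)=-1, (1|3)=+1; sign (−1)^0·-1^-2·+1^-2 = +1.
(a,b)_7: α=0, u≡2; β=3, v≡4 (mod 7); (2|7)=+1, (4|7)=+1; sign (−1)^0·+1^3·+1^0 = +1.
(a,b)_11: α=-2, u≡3; β=2, v≡6 (mod 11); (3|11)=+1, (6|11)=-1; sign (−1)^0·+1^2·-1^-2 = +1.
(a,b)_19: α=2, u≡17; β=-2, v≡4 (mod 19); (17|19)=+1, (4|19)=+1; sign (−1)^0·+1^-2·+1^2 = +1.
(a,b)_53: α=0, u≡50; β=2, v≡38 (mod 53); (50|53)=-1, (38|53)=+1; sign (−1)^0·-1^2·+1^0 = +1.
(a,b)_23: α=1, u≡9; β=-2, v≡7 (mod 23); (9|23)=+1, (7|23)=-1; sign (−1)^0·+1^-2·-1^1 = -1.
(a,b)_29: α=0, u≡4; β=-2, v≡24 (mod 29); (4|29)=+1, (24|29)=+1; sign (−1)^0·+1^-2·+1^0 = +1.
Ram(23, 7) = {2, 23}; no ℚ_2-point on the conic.

[2, 23]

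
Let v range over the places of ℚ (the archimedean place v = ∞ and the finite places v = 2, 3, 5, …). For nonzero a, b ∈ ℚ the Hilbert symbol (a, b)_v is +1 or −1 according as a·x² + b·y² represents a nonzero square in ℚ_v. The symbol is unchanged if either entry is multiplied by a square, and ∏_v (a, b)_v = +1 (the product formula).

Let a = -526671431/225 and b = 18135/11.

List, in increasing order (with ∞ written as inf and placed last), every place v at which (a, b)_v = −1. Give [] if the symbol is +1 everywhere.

[11, 13, 31, 37]

(a, b) ≡ (-3116399, 22165) mod (ℚ^×)²; places V = {2, 3, 5, 11, 13, 19, 31, 37, ∞}.
(a,b)_3: α=-2, u≡1; β=2, v≡1 (mod 3); (1|3)=+1, (1|3)=+1; sign (−1)^0·+1^2·+1^-2 = +1.
(a,b)_∞: sgn(-3116399)=−, sgn(22165)=+, so +1.
(a,b)_2: α=0, β=0; u≡1, v≡5 (mod 8); ε(u)ε(v)=0·0, αω(v)=0·1, βω(u)=0·0; sum ≡ 0  ⇒  +1.
(a,b)_13: α=3, u≡9; β=1, v≡11 (mod 13); (9|13)=+1, (11|13)=-1; sign (−1)^0·+1^1·-1^3 = -1.
(a,b)_5: α=-2, u≡1; β=1, v≡2 (mod 5); (1|5)=+1, (2|5)=-1; sign (−1)^0·+1^1·-1^-2 = +1.
(a,b)_11: α=1, u≡10; β=-1, v≡7 (mod 11); (10|11)=-1, (7|11)=-1; sign (−1)^1·-1^-1·-1^1 = -1.
(a,b)_31: α=1, u≡7; β=1, v≡25 (mod 31); (7|31)=+1, (25|31)=+1; sign (−1)^1·+1^1·+1^1 = -1.
(a,b)_19: α=1, u≡4; β=0, v≡6 (mod 19); (4|19)=+1, (6|19)=+1; sign (−1)^0·+1^0·+1^1 = +1.
(a,b)_37: α=1, u≡6; β=0, v≡24 (mod 37); (6|37)=-1, (24|37)=-1; sign (−1)^0·-1^0·-1^1 = -1.
|Ram(-3116399, 22165)| = 4, even; anisotropic at {11, 13, 31, 37}.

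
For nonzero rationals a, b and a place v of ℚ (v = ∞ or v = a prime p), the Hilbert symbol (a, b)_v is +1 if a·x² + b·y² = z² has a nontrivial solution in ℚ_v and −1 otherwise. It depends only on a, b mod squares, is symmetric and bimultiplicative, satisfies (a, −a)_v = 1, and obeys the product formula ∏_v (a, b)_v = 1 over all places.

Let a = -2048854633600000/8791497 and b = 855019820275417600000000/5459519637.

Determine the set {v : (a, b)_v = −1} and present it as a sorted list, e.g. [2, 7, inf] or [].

[2, 5, 17, 23]

(a, b) ≡ (-76245, 442) mod (ℚ^×)²; places V = {2, 3, 5, 11, 13, 17, 19, 23, ∞}.
(a,b)_17: α=3, u≡6; β=5, v≡15 (mod 17); (6|17)=-1, (15|17)=+1; sign (−1)^0·-1^5·+1^3 = -1.
(a,b)_23: α=-1, u≡20; β=-2, v≡10 (mod 23); (20|23)=-1, (10|23)=-1; sign (−1)^0·-1^-2·-1^-1 = -1.
(a,b)_13: α=-1, u≡11; β=-1, v≡2 (mod 13); (11|13)=-1, (2|13)=-1; sign (−1)^0·-1^-1·-1^-1 = +1.
(a,b)_3: α=-5, u≡1; β=-8, v≡1 (mod 3); (1|3)=+1, (1|3)=+1; sign (−1)^0·+1^-8·+1^-5 = +1.
(a,b)_11: α=-2, u≡8; β=-2, v≡10 (mod 11); (8|11)=-1, (10|11)=-1; sign (−1)^0·-1^-2·-1^-2 = +1.
(a,b)_19: α=4, u≡12; β=6, v≡4 (mod 19); (12|19)=-1, (4|19)=+1; sign (−1)^0·-1^6·+1^4 = +1.
(a,b)_∞: sgn(-76245)=−, sgn(442)=+, so +1.
(a,b)_5: α=5, u≡4; β=8, v≡3 (mod 5); (4|5)=+1, (3|5)=-1; sign (−1)^0·+1^8·-1^5 = -1.
(a,b)_2: α=10, β=15; u≡3, v≡5 (mod 8); ε(u)ε(v)=1·0, αω(v)=10·1, βω(u)=15·1; sum ≡ 1  ⇒  -1.
Ram(-76245, 442) = {2, 5, 17, 23}; no ℚ_2-point on the conic.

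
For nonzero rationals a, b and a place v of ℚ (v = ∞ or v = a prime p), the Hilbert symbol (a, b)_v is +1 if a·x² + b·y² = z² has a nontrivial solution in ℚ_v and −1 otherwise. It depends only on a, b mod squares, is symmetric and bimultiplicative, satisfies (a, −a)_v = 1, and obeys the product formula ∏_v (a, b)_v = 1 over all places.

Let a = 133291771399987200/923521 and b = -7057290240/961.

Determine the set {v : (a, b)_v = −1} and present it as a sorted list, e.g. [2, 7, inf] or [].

[5, 17]

(a, b) ≡ (22, -85085) mod (ℚ^×)²; places V = {2, 3, 5, 7, 11, 13, 17, 31, ∞}.
(a,b)_3: α=10, u≡1; β=4, v≡1 (mod 3); (1|3)=+1, (1|3)=+1; sign (−1)^0·+1^4·+1^10 = +1.
(a,b)_31: α=-4, u≡21; β=-2, v≡4 (mod 31); (21|31)=-1, (4|31)=+1; sign (−1)^0·-1^-2·+1^-4 = +1.
(a,b)_17: α=0, u≡14; β=1, v≡3 (mod 17); (14|17)=-1, (3|17)=-1; sign (−1)^0·-1^1·-1^0 = -1.
(a,b)_7: α=2, u≡1; β=1, v≡2 (mod 7); (1|7)=+1, (2|7)=+1; sign (−1)^0·+1^1·+1^2 = +1.
(a,b)_2: α=13, β=10; u≡3, v≡3 (mod 8); ε(u)ε(v)=1·1, αω(v)=13·1, βω(u)=10·1; sum ≡ 0  ⇒  +1.
(a,b)_∞: sgn(22)=+, sgn(-85085)=−, so +1.
(a,b)_11: α=3, u≡8; β=1, v≡9 (mod 11); (8|11)=-1, (9|11)=+1; sign (−1)^1·-1^1·+1^3 = +1.
(a,b)_5: α=2, u≡3; β=1, v≡2 (mod 5); (3|5)=-1, (2|5)=-1; sign (−1)^0·-1^1·-1^2 = -1.
(a,b)_13: α=2, u≡12; β=1, v≡11 (mod 13); (12|13)=+1, (11|13)=-1; sign (−1)^0·+1^1·-1^2 = +1.
(22, -85085 / ℚ) ramifies at {5, 17}: a division algebra.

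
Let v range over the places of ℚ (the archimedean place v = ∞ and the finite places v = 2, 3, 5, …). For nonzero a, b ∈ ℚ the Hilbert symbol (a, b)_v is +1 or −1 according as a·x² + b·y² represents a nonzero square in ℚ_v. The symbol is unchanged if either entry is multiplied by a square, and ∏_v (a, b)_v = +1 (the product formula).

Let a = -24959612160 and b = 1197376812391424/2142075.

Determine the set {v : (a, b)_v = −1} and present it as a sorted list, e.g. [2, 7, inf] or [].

[3, 5, 7, 17]

Mod squares: a ≡ -85, b ≡ 357. Check v ∈ {∞, 2, 3, 5, 7, 13, 17}.
v=2: v_2(a)=8, v_2(b)=10; units ≡ 3, 5 (mod 8); ε·ε+αω+βω = 1·0+8·1+10·1 ≡ 0  ⇒  (a,b)_2 = +1.
v=17: a=17^3·(≡11), b=17^5·(≡2) mod 17; (11|17)=-1, (2|17)=+1; (−1)^{3·5·8}·(-1)^5·(+1)^3 = -1.
v=3: a=3^4·(≡2), b=3^-1·(≡2) mod 3; (2|3)=-1, (2|3)=-1; (−1)^{4·-1·1}·(-1)^-1·(-1)^4 = -1.
v=∞: -85 < 0 and 357 > 0  ⇒  (a,b)_∞ = +1.
v=13: a=13^0·(≡11), b=13^-4·(≡8) mod 13; (11|13)=-1, (8|13)=-1; (−1)^{0·-4·6}·(-1)^-4·(-1)^0 = +1.
v=7: a=7^2·(≡3), b=7^7·(≡2) mod 7; (3|7)=-1, (2|7)=+1; (−1)^{2·7·3}·(-1)^7·(+1)^2 = -1.
v=5: a=5^1·(≡3), b=5^-2·(≡3) mod 5; (3|5)=-1, (3|5)=-1; (−1)^{1·-2·2}·(-1)^-2·(-1)^1 = -1.
Ram(-85, 357) = {3, 5, 7, 17}; no ℚ_3-point on the conic.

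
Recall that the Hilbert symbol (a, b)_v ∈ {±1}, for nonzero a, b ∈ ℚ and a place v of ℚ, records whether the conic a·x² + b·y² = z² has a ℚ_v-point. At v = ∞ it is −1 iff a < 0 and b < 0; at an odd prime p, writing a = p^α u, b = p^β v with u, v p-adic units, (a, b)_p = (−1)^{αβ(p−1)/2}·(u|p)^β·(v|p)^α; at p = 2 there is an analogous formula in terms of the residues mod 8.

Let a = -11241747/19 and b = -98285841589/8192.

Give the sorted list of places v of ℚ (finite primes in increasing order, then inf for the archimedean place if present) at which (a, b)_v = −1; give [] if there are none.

[2, 13, 19, inf]

Mod squares: a ≡ -21793, b ≡ -566618. Check v ∈ {∞, 2, 3, 11, 13, 19, 31, 37}.
v=31: a=31^1·(≡18), b=31^3·(≡15) mod 31; (18|31)=+1, (15|31)=-1; (−1)^{1·3·15}·(+1)^3·(-1)^1 = +1.
v=3: a=3^4·(≡2), b=3^0·(≡1) mod 3; (2|3)=-1, (1|3)=+1; (−1)^{4·0·1}·(-1)^0·(+1)^4 = +1.
v=∞: -21793 < 0 and -566618 < 0  ⇒  (a,b)_∞ = -1.
v=11: a=11^2·(≡4), b=11^0·(≡4) mod 11; (4|11)=+1, (4|11)=+1; (−1)^{2·0·5}·(+1)^0·(+1)^2 = +1.
v=37: a=37^1·(≡26), b=37^1·(≡16) mod 37; (26|37)=+1, (16|37)=+1; (−1)^{1·1·18}·(+1)^1·(+1)^1 = +1.
v=13: a=13^0·(≡7), b=13^1·(≡12) mod 13; (7|13)=-1, (12|13)=+1; (−1)^{0·1·6}·(-1)^1·(+1)^0 = -1.
v=19: a=19^-1·(≡2), b=19^3·(≡2) mod 19; (2|19)=-1, (2|19)=-1; (−1)^{-1·3·9}·(-1)^3·(-1)^-1 = -1.
v=2: v_2(a)=0, v_2(b)=-13; units ≡ 7, 3 (mod 8); ε·ε+αω+βω = 1·1+0·1+-13·0 ≡ 1  ⇒  (a,b)_2 = -1.
Ram(-21793, -566618) = {2, 13, 19, ∞}; no ℚ_2-point on the conic.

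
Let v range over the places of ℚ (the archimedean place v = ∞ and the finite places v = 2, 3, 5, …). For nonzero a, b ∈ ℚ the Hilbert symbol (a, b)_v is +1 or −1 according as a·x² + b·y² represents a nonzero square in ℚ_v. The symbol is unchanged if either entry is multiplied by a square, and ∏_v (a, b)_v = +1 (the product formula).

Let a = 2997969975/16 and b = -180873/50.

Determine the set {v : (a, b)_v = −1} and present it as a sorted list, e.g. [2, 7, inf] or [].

[2, 7, 11, 13, 17, 29]

(a, b) ≡ (1480479, -4466) mod (ℚ^×)²; places V = {2, 3, 5, 7, 11, 13, 17, 29, ∞}.
(a,b)_13: α=1, u≡10; β=0, v≡2 (mod 13); (10|13)=+1, (2|13)=-1; sign (−1)^0·+1^0·-1^1 = -1.
(a,b)_7: α=1, u≡6; β=1, v≡5 (mod 7); (6|7)=-1, (5|7)=-1; sign (−1)^1·-1^1·-1^1 = -1.
(a,b)_2: α=-4, β=-1; u≡7, v≡7 (mod 8); ε(u)ε(v)=1·1, αω(v)=-4·0, βω(u)=-1·0; sum ≡ 1  ⇒  -1.
(a,b)_29: α=1, u≡2; β=1, v≡22 (mod 29); (2|29)=-1, (22|29)=+1; sign (−1)^0·-1^1·+1^1 = -1.
(a,b)_17: α=1, u≡8; β=0, v≡10 (mod 17); (8|17)=+1, (10|17)=-1; sign (−1)^0·+1^0·-1^1 = -1.
(a,b)_3: α=5, u≡2; β=4, v≡1 (mod 3); (2|3)=-1, (1|3)=+1; sign (−1)^0·-1^4·+1^5 = +1.
(a,b)_5: α=2, u≡4; β=-2, v≡1 (mod 5); (4|5)=+1, (1|5)=+1; sign (−1)^0·+1^-2·+1^2 = +1.
(a,b)_∞: sgn(1480479)=+, sgn(-4466)=−, so +1.
(a,b)_11: α=1, u≡3; β=1, v≡4 (mod 11); (3|11)=+1, (4|11)=+1; sign (−1)^1·+1^1·+1^1 = -1.
Ram(1480479, -4466) = {2, 7, 11, 13, 17, 29}; no ℚ_2-point on the conic.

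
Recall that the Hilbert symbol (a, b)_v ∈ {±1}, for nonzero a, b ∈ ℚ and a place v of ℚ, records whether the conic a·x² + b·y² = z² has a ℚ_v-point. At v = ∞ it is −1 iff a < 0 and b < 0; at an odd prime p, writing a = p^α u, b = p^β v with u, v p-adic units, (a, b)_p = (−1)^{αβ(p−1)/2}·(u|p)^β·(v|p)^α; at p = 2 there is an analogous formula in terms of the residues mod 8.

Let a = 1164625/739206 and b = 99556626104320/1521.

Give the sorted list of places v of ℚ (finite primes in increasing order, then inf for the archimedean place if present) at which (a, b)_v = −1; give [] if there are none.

[2, 5]

Mod squares: a ≡ 2310, b ≡ 70. Check v ∈ {∞, 2, 3, 5, 7, 11, 13}.
v=3: a=3^-7·(≡2), b=3^-2·(≡1) mod 3; (2|3)=-1, (1|3)=+1; (−1)^{-7·-2·1}·(-1)^-2·(+1)^-7 = +1.
v=13: a=13^-2·(≡12), b=13^-2·(≡11) mod 13; (12|13)=+1, (11|13)=-1; (−1)^{-2·-2·6}·(+1)^-2·(-1)^-2 = +1.
v=∞: 2310 > 0 and 70 > 0  ⇒  (a,b)_∞ = +1.
v=11: a=11^3·(≡1), b=11^6·(≡4) mod 11; (1|11)=+1, (4|11)=+1; (−1)^{3·6·5}·(+1)^6·(+1)^3 = +1.
v=5: a=5^3·(≡2), b=5^1·(≡4) mod 5; (2|5)=-1, (4|5)=+1; (−1)^{3·1·2}·(-1)^1·(+1)^3 = -1.
v=2: v_2(a)=-1, v_2(b)=15; units ≡ 3, 3 (mod 8); ε·ε+αω+βω = 1·1+-1·1+15·1 ≡ 1  ⇒  (a,b)_2 = -1.
v=7: a=7^1·(≡1), b=7^3·(≡6) mod 7; (1|7)=+1, (6|7)=-1; (−1)^{1·3·3}·(+1)^3·(-1)^1 = +1.
|Ram(2310, 70)| = 2, even; anisotropic at {2, 5}.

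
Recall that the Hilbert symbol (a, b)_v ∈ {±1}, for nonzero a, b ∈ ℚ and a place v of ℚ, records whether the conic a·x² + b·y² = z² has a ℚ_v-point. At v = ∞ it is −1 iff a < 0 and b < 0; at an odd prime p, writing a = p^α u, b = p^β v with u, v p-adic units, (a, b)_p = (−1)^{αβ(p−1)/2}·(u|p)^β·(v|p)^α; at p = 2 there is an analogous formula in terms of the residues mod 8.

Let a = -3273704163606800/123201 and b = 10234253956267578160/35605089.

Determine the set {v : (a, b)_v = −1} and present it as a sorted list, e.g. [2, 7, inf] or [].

[2, 5, 19, 29]

(a, b) ≡ (-33497, 53427715) mod (ℚ^×)²; places V = {2, 3, 5, 7, 11, 13, 17, 19, 29, 41, 43, ∞}.
(a,b)_41: α=1, u≡12; β=1, v≡29 (mod 41); (12|41)=-1, (29|41)=-1; sign (−1)^0·-1^1·-1^1 = +1.
(a,b)_43: α=1, u≡17; β=1, v≡22 (mod 43); (17|43)=+1, (22|43)=-1; sign (−1)^1·+1^1·-1^1 = +1.
(a,b)_29: α=2, u≡18; β=3, v≡9 (mod 29); (18|29)=-1, (9|29)=+1; sign (−1)^0·-1^3·+1^2 = -1.
(a,b)_17: α=0, u≡7; β=-2, v≡16 (mod 17); (7|17)=-1, (16|17)=+1; sign (−1)^0·-1^-2·+1^0 = +1.
(a,b)_19: α=1, u≡6; β=1, v≡17 (mod 19); (6|19)=+1, (17|19)=+1; sign (−1)^1·+1^1·+1^1 = -1.
(a,b)_11: α=2, u≡1; β=3, v≡5 (mod 11); (1|11)=+1, (5|11)=+1; sign (−1)^0·+1^3·+1^2 = +1.
(a,b)_7: α=4, u≡3; β=6, v≡3 (mod 7); (3|7)=-1, (3|7)=-1; sign (−1)^0·-1^6·-1^4 = +1.
(a,b)_13: α=-2, u≡12; β=-2, v≡9 (mod 13); (12|13)=+1, (9|13)=+1; sign (−1)^0·+1^-2·+1^-2 = +1.
(a,b)_3: α=-6, u≡1; β=-6, v≡1 (mod 3); (1|3)=+1, (1|3)=+1; sign (−1)^0·+1^-6·+1^-6 = +1.
(a,b)_∞: sgn(-33497)=−, sgn(53427715)=+, so +1.
(a,b)_5: α=2, u≡3; β=1, v≡3 (mod 5); (3|5)=-1, (3|5)=-1; sign (−1)^0·-1^1·-1^2 = -1.
(a,b)_2: α=4, β=4; u≡7, v≡3 (mod 8); ε(u)ε(v)=1·1, αω(v)=4·1, βω(u)=4·0; sum ≡ 1  ⇒  -1.
|Ram(-33497, 53427715)| = 4, even; anisotropic at {2, 5, 19, 29}.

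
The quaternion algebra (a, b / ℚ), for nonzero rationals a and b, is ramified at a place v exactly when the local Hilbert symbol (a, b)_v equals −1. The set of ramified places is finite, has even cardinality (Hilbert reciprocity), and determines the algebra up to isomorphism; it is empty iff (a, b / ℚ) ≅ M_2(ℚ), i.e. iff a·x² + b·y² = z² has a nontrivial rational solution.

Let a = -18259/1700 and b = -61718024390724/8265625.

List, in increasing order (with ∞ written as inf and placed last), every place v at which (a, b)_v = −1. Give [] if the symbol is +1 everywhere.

Mod squares: a ≡ -323, b ≡ -1. Check v ∈ {∞, 2, 3, 5, 13, 17, 19, 23, 31}.
v=19: a=19^1·(≡3), b=19^4·(≡15) mod 19; (3|19)=-1, (15|19)=-1; (−1)^{1·4·9}·(-1)^4·(-1)^1 = -1.
v=2: v_2(a)=-2, v_2(b)=2; units ≡ 5, 7 (mod 8); ε·ε+αω+βω = 0·1+-2·0+2·1 ≡ 0  ⇒  (a,b)_2 = +1.
v=5: a=5^-2·(≡2), b=5^-6·(≡4) mod 5; (2|5)=-1, (4|5)=+1; (−1)^{-2·-6·2}·(-1)^-6·(+1)^-2 = +1.
v=13: a=13^0·(≡11), b=13^2·(≡9) mod 13; (11|13)=-1, (9|13)=+1; (−1)^{0·2·6}·(-1)^2·(+1)^0 = +1.
v=17: a=17^-1·(≡9), b=17^0·(≡1) mod 17; (9|17)=+1, (1|17)=+1; (−1)^{-1·0·8}·(+1)^0·(+1)^-1 = +1.
v=23: a=23^0·(≡10), b=23^-2·(≡17) mod 23; (10|23)=-1, (17|23)=-1; (−1)^{0·-2·11}·(-1)^-2·(-1)^0 = +1.
v=31: a=31^2·(≡10), b=31^2·(≡11) mod 31; (10|31)=+1, (11|31)=-1; (−1)^{2·2·15}·(+1)^2·(-1)^2 = +1.
v=∞: -323 < 0 and -1 < 0  ⇒  (a,b)_∞ = -1.
v=3: a=3^0·(≡1), b=3^6·(≡2) mod 3; (1|3)=+1, (2|3)=-1; (−1)^{0·6·1}·(+1)^6·(-1)^0 = +1.
Ram(-323, -1) = {19, ∞}; no ℚ_19-point on the conic.

[19, inf]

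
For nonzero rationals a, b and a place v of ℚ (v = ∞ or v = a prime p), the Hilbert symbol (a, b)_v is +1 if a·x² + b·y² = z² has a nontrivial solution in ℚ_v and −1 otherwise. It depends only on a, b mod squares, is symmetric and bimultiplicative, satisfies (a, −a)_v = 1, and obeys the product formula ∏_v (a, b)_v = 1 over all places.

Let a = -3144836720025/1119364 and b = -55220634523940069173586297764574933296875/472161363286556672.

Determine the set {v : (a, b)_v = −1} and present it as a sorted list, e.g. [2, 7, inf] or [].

Mod squares: a ≡ -129129, b ≡ -56429373. Check v ∈ {∞, 2, 3, 5, 7, 11, 13, 19, 23, 29, 43, 47}.
v=19: a=19^0·(≡15), b=19^1·(≡10) mod 19; (15|19)=-1, (10|19)=-1; (−1)^{0·1·9}·(-1)^1·(-1)^0 = -1.
v=47: a=47^2·(≡2), b=47^6·(≡3) mod 47; (2|47)=+1, (3|47)=+1; (−1)^{2·6·23}·(+1)^6·(+1)^2 = +1.
v=3: a=3^3·(≡1), b=3^7·(≡2) mod 3; (1|3)=+1, (2|3)=-1; (−1)^{3·7·1}·(+1)^7·(-1)^3 = +1.
v=∞: -129129 < 0 and -56429373 < 0  ⇒  (a,b)_∞ = -1.
v=7: a=7^3·(≡6), b=7^9·(≡1) mod 7; (6|7)=-1, (1|7)=+1; (−1)^{3·9·3}·(-1)^9·(+1)^3 = +1.
v=11: a=11^1·(≡3), b=11^3·(≡8) mod 11; (3|11)=+1, (8|11)=-1; (−1)^{1·3·5}·(+1)^3·(-1)^1 = +1.
v=5: a=5^2·(≡1), b=5^6·(≡2) mod 5; (1|5)=+1, (2|5)=-1; (−1)^{2·6·2}·(+1)^6·(-1)^2 = +1.
v=29: a=29^0·(≡17), b=29^2·(≡22) mod 29; (17|29)=-1, (22|29)=+1; (−1)^{0·2·14}·(-1)^2·(+1)^0 = +1.
v=13: a=13^1·(≡12), b=13^3·(≡6) mod 13; (12|13)=+1, (6|13)=-1; (−1)^{1·3·6}·(+1)^3·(-1)^1 = -1.
v=43: a=43^1·(≡42), b=43^3·(≡4) mod 43; (42|43)=-1, (4|43)=+1; (−1)^{1·3·21}·(-1)^3·(+1)^1 = +1.
v=23: a=23^-4·(≡9), b=23^-9·(≡10) mod 23; (9|23)=+1, (10|23)=-1; (−1)^{-4·-9·11}·(+1)^-9·(-1)^-4 = +1.
v=2: v_2(a)=-2, v_2(b)=-18; units ≡ 7, 3 (mod 8); ε·ε+αω+βω = 1·1+-2·1+-18·0 ≡ 1  ⇒  (a,b)_2 = -1.
(-129129, -56429373 / ℚ) ramifies at {2, 13, 19, ∞}: a division algebra.

[2, 13, 19, inf]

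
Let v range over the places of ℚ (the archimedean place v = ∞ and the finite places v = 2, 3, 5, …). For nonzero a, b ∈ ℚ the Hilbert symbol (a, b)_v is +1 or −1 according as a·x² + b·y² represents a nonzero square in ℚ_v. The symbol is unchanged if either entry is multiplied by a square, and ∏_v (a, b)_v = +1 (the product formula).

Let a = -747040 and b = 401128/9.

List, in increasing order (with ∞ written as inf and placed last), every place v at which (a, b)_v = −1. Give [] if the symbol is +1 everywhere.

(a, b) ≡ (-46690, 100282) mod (ℚ^×)²; places V = {2, 3, 5, 7, 13, 19, 23, 29, ∞}.
(a,b)_∞: sgn(-46690)=−, sgn(100282)=+, so +1.
(a,b)_19: α=0, u≡2; β=1, v≡13 (mod 19); (2|19)=-1, (13|19)=-1; sign (−1)^0·-1^1·-1^0 = -1.
(a,b)_3: α=0, u≡2; β=-2, v≡1 (mod 3); (2|3)=-1, (1|3)=+1; sign (−1)^0·-1^-2·+1^0 = +1.
(a,b)_23: α=1, u≡19; β=0, v≡6 (mod 23); (19|23)=-1, (6|23)=+1; sign (−1)^0·-1^0·+1^1 = +1.
(a,b)_2: α=5, β=3; u≡7, v≡5 (mod 8); ε(u)ε(v)=1·0, αω(v)=5·1, βω(u)=3·0; sum ≡ 1  ⇒  -1.
(a,b)_7: α=1, u≡2; β=1, v≡1 (mod 7); (2|7)=+1, (1|7)=+1; sign (−1)^1·+1^1·+1^1 = -1.
(a,b)_29: α=1, u≡21; β=1, v≡16 (mod 29); (21|29)=-1, (16|29)=+1; sign (−1)^0·-1^1·+1^1 = -1.
(a,b)_5: α=1, u≡2; β=0, v≡2 (mod 5); (2|5)=-1, (2|5)=-1; sign (−1)^0·-1^0·-1^1 = -1.
(a,b)_13: α=0, u≡5; β=1, v≡8 (mod 13); (5|13)=-1, (8|13)=-1; sign (−1)^0·-1^1·-1^0 = -1.
Ram(-46690, 100282) = {2, 5, 7, 13, 19, 29}; no ℚ_2-point on the conic.

[2, 5, 7, 13, 19, 29]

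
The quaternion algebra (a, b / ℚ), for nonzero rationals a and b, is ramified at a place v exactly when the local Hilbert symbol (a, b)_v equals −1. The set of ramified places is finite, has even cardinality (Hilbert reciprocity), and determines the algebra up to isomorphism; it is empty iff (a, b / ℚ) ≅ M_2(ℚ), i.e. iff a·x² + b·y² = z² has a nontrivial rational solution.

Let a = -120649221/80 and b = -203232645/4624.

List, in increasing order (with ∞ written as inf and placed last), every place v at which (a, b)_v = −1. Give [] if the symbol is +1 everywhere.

Mod squares: a ≡ -11305, b ≡ -1045. Check v ∈ {∞, 2, 3, 5, 7, 11, 17, 19}.
v=3: a=3^2·(≡2), b=3^4·(≡2) mod 3; (2|3)=-1, (2|3)=-1; (−1)^{2·4·1}·(-1)^4·(-1)^2 = +1.
v=19: a=19^1·(≡3), b=19^1·(≡10) mod 19; (3|19)=-1, (10|19)=-1; (−1)^{1·1·9}·(-1)^1·(-1)^1 = -1.
v=7: a=7^3·(≡1), b=7^4·(≡5) mod 7; (1|7)=+1, (5|7)=-1; (−1)^{3·4·3}·(+1)^4·(-1)^3 = -1.
v=5: a=5^-1·(≡4), b=5^1·(≡4) mod 5; (4|5)=+1, (4|5)=+1; (−1)^{-1·1·2}·(+1)^1·(+1)^-1 = +1.
v=∞: -11305 < 0 and -1045 < 0  ⇒  (a,b)_∞ = -1.
v=2: v_2(a)=-4, v_2(b)=-4; units ≡ 7, 3 (mod 8); ε·ε+αω+βω = 1·1+-4·1+-4·0 ≡ 1  ⇒  (a,b)_2 = -1.
v=17: a=17^1·(≡8), b=17^-2·(≡8) mod 17; (8|17)=+1, (8|17)=+1; (−1)^{1·-2·8}·(+1)^-2·(+1)^1 = +1.
v=11: a=11^2·(≡9), b=11^1·(≡1) mod 11; (9|11)=+1, (1|11)=+1; (−1)^{2·1·5}·(+1)^1·(+1)^2 = +1.
(-11305, -1045 / ℚ) ramifies at {2, 7, 19, ∞}: a division algebra.

[2, 7, 19, inf]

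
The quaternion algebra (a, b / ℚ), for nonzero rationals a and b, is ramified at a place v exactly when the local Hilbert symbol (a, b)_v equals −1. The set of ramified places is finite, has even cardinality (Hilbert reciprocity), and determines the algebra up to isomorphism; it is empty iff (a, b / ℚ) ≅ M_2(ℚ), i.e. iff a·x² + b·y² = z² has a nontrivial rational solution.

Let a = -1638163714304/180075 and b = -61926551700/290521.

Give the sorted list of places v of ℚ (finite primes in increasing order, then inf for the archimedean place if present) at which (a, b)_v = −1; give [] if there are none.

(a, b) ≡ (-123, -3813) mod (ℚ^×)²; places V = {2, 3, 5, 7, 11, 13, 31, 41, ∞}.
(a,b)_2: α=8, β=2; u≡5, v≡3 (mod 8); ε(u)ε(v)=0·1, αω(v)=8·1, βω(u)=2·1; sum ≡ 0  ⇒  +1.
(a,b)_7: α=-4, u≡6; β=-4, v≡4 (mod 7); (6|7)=-1, (4|7)=+1; sign (−1)^0·-1^-4·+1^-4 = +1.
(a,b)_41: α=1, u≡12; β=1, v≡38 (mod 41); (12|41)=-1, (38|41)=-1; sign (−1)^0·-1^1·-1^1 = +1.
(a,b)_11: α=0, u≡3; β=-2, v≡3 (mod 11); (3|11)=+1, (3|11)=+1; sign (−1)^0·+1^-2·+1^0 = +1.
(a,b)_31: α=4, u≡1; β=3, v≡8 (mod 31); (1|31)=+1, (8|31)=+1; sign (−1)^0·+1^3·+1^4 = +1.
(a,b)_∞: sgn(-123)=−, sgn(-3813)=−, so -1.
(a,b)_5: α=-2, u≡2; β=2, v≡2 (mod 5); (2|5)=-1, (2|5)=-1; sign (−1)^0·-1^2·-1^-2 = +1.
(a,b)_13: α=2, u≡5; β=2, v≡1 (mod 13); (5|13)=-1, (1|13)=+1; sign (−1)^0·-1^2·+1^2 = +1.
(a,b)_3: α=-1, u≡1; β=1, v≡1 (mod 3); (1|3)=+1, (1|3)=+1; sign (−1)^1·+1^1·+1^-1 = -1.
Ram(-123, -3813) = {3, ∞}; no ℚ_3-point on the conic.

[3, inf]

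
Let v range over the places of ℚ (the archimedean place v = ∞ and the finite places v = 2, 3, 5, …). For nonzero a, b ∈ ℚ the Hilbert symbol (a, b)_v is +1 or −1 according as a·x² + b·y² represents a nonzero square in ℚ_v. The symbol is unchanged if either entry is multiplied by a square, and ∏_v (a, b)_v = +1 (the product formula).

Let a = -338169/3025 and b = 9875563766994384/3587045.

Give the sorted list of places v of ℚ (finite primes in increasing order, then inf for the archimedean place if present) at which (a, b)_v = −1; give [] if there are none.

(a, b) ≡ (-2001, 145) mod (ℚ^×)²; places V = {2, 3, 5, 7, 11, 13, 17, 19, 23, 29, ∞}.
(a,b)_23: α=1, u≡11; β=4, v≡10 (mod 23); (11|23)=-1, (10|23)=-1; sign (−1)^0·-1^4·-1^1 = -1.
(a,b)_11: α=-2, u≡5; β=-4, v≡10 (mod 11); (5|11)=+1, (10|11)=-1; sign (−1)^0·+1^-4·-1^-2 = +1.
(a,b)_19: α=0, u≡3; β=2, v≡12 (mod 19); (3|19)=-1, (12|19)=-1; sign (−1)^0·-1^2·-1^0 = +1.
(a,b)_13: α=2, u≡3; β=0, v≡8 (mod 13); (3|13)=+1, (8|13)=-1; sign (−1)^0·+1^0·-1^2 = +1.
(a,b)_17: α=0, u≡5; β=2, v≡4 (mod 17); (5|17)=-1, (4|17)=+1; sign (−1)^0·-1^2·+1^0 = +1.
(a,b)_5: α=-2, u≡1; β=-1, v≡1 (mod 5); (1|5)=+1, (1|5)=+1; sign (−1)^0·+1^-1·+1^-2 = +1.
(a,b)_29: α=1, u≡19; β=1, v≡1 (mod 29); (19|29)=-1, (1|29)=+1; sign (−1)^0·-1^1·+1^1 = -1.
(a,b)_∞: sgn(-2001)=−, sgn(145)=+, so +1.
(a,b)_3: α=1, u≡2; β=6, v≡1 (mod 3); (2|3)=-1, (1|3)=+1; sign (−1)^0·-1^6·+1^1 = +1.
(a,b)_2: α=0, β=4; u≡7, v≡1 (mod 8); ε(u)ε(v)=1·0, αω(v)=0·0, βω(u)=4·0; sum ≡ 0  ⇒  +1.
(a,b)_7: α=0, u≡1; β=-2, v≡3 (mod 7); (1|7)=+1, (3|7)=-1; sign (−1)^0·+1^-2·-1^0 = +1.
(-2001, 145 / ℚ) ramifies at {23, 29}: a division algebra.

[23, 29]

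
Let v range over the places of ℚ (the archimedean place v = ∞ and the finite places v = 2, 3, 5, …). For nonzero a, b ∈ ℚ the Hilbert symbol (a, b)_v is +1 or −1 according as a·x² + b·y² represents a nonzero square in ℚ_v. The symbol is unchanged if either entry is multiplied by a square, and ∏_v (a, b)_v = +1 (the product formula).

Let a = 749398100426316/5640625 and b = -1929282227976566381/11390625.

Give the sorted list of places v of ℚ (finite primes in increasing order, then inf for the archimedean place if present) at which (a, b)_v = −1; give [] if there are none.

[2, 17]

(a, b) ≡ (731, -29) mod (ℚ^×)²; places V = {2, 3, 5, 11, 17, 19, 23, 29, 43, ∞}.
(a,b)_5: α=-6, u≡1; β=-6, v≡1 (mod 5); (1|5)=+1, (1|5)=+1; sign (−1)^0·+1^-6·+1^-6 = +1.
(a,b)_17: α=1, u≡8; β=2, v≡14 (mod 17); (8|17)=+1, (14|17)=-1; sign (−1)^0·+1^2·-1^1 = -1.
(a,b)_19: α=-2, u≡7; β=0, v≡16 (mod 19); (7|19)=+1, (16|19)=+1; sign (−1)^0·+1^0·+1^-2 = +1.
(a,b)_29: α=2, u≡22; β=3, v≡7 (mod 29); (22|29)=+1, (7|29)=+1; sign (−1)^0·+1^3·+1^2 = +1.
(a,b)_∞: sgn(731)=+, sgn(-29)=−, so +1.
(a,b)_43: α=1, u≡6; β=2, v≡31 (mod 43); (6|43)=+1, (31|43)=+1; sign (−1)^0·+1^2·+1^1 = +1.
(a,b)_11: α=2, u≡9; β=0, v≡4 (mod 11); (9|11)=+1, (4|11)=+1; sign (−1)^0·+1^0·+1^2 = +1.
(a,b)_23: α=4, u≡1; β=6, v≡11 (mod 23); (1|23)=+1, (11|23)=-1; sign (−1)^0·+1^6·-1^4 = +1.
(a,b)_2: α=2, β=0; u≡3, v≡3 (mod 8); ε(u)ε(v)=1·1, αω(v)=2·1, βω(u)=0·1; sum ≡ 1  ⇒  -1.
(a,b)_3: α=2, u≡2; β=-6, v≡1 (mod 3); (2|3)=-1, (1|3)=+1; sign (−1)^0·-1^-6·+1^2 = +1.
|Ram(731, -29)| = 2, even; anisotropic at {2, 17}.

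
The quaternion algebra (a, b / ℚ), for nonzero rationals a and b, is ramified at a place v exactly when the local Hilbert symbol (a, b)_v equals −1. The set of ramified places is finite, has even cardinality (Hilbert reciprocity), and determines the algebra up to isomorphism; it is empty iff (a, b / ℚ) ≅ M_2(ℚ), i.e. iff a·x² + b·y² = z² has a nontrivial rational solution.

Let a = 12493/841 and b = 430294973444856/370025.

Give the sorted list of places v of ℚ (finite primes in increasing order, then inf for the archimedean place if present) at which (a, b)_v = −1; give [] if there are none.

Mod squares: a ≡ 13, b ≡ 154734. Check v ∈ {∞, 2, 3, 5, 13, 17, 19, 29, 31, 37, 41}.
v=13: a=13^1·(≡10), b=13^4·(≡2) mod 13; (10|13)=+1, (2|13)=-1; (−1)^{1·4·6}·(+1)^4·(-1)^1 = -1.
v=37: a=37^0·(≡5), b=37^3·(≡25) mod 37; (5|37)=-1, (25|37)=+1; (−1)^{0·3·18}·(-1)^3·(+1)^0 = -1.
v=5: a=5^0·(≡3), b=5^-2·(≡1) mod 5; (3|5)=-1, (1|5)=+1; (−1)^{0·-2·2}·(-1)^-2·(+1)^0 = +1.
v=41: a=41^0·(≡17), b=41^-1·(≡21) mod 41; (17|41)=-1, (21|41)=+1; (−1)^{0·-1·20}·(-1)^-1·(+1)^0 = -1.
v=2: v_2(a)=0, v_2(b)=3; units ≡ 5, 7 (mod 8); ε·ε+αω+βω = 0·1+0·0+3·1 ≡ 1  ⇒  (a,b)_2 = -1.
v=17: a=17^0·(≡4), b=17^1·(≡10) mod 17; (4|17)=+1, (10|17)=-1; (−1)^{0·1·8}·(+1)^1·(-1)^0 = +1.
v=3: a=3^0·(≡1), b=3^7·(≡2) mod 3; (1|3)=+1, (2|3)=-1; (−1)^{0·7·1}·(+1)^7·(-1)^0 = +1.
v=29: a=29^-2·(≡23), b=29^0·(≡27) mod 29; (23|29)=+1, (27|29)=-1; (−1)^{-2·0·14}·(+1)^0·(-1)^-2 = +1.
v=∞: 13 > 0 and 154734 > 0  ⇒  (a,b)_∞ = +1.
v=31: a=31^2·(≡11), b=31^0·(≡11) mod 31; (11|31)=-1, (11|31)=-1; (−1)^{2·0·15}·(-1)^0·(-1)^2 = +1.
v=19: a=19^0·(≡2), b=19^-2·(≡5) mod 19; (2|19)=-1, (5|19)=+1; (−1)^{0·-2·9}·(-1)^-2·(+1)^0 = +1.
Ram(13, 154734) = {2, 13, 37, 41}; no ℚ_2-point on the conic.

[2, 13, 37, 41]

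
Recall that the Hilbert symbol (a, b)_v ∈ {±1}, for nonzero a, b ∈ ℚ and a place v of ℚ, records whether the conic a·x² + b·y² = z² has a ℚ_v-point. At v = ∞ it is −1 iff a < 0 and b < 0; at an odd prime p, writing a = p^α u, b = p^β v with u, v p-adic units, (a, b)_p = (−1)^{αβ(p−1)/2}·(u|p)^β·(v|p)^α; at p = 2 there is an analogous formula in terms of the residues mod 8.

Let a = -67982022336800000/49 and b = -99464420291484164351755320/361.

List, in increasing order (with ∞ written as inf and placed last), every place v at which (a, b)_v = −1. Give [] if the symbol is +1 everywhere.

[2, 17, 23, inf]

(a, b) ≡ (-16445, -50830) mod (ℚ^×)²; places V = {2, 3, 5, 7, 11, 13, 17, 19, 23, ∞}.
(a,b)_17: α=2, u≡7; β=3, v≡8 (mod 17); (7|17)=-1, (8|17)=+1; sign (−1)^0·-1^3·+1^2 = -1.
(a,b)_3: α=0, u≡1; β=6, v≡2 (mod 3); (1|3)=+1, (2|3)=-1; sign (−1)^0·+1^6·-1^0 = +1.
(a,b)_2: α=8, β=3; u≡3, v≡1 (mod 8); ε(u)ε(v)=1·0, αω(v)=8·0, βω(u)=3·1; sum ≡ 1  ⇒  -1.
(a,b)_11: α=1, u≡1; β=2, v≡5 (mod 11); (1|11)=+1, (5|11)=+1; sign (−1)^0·+1^2·+1^1 = +1.
(a,b)_5: α=5, u≡1; β=1, v≡1 (mod 5); (1|5)=+1, (1|5)=+1; sign (−1)^0·+1^1·+1^5 = +1.
(a,b)_19: α=0, u≡11; β=-2, v≡8 (mod 19); (11|19)=+1, (8|19)=-1; sign (−1)^0·+1^-2·-1^0 = +1.
(a,b)_13: α=3, u≡12; β=5, v≡4 (mod 13); (12|13)=+1, (4|13)=+1; sign (−1)^0·+1^5·+1^3 = +1.
(a,b)_23: α=3, u≡19; β=5, v≡20 (mod 23); (19|23)=-1, (20|23)=-1; sign (−1)^1·-1^5·-1^3 = -1.
(a,b)_7: α=-2, u≡5; β=4, v≡4 (mod 7); (5|7)=-1, (4|7)=+1; sign (−1)^0·-1^4·+1^-2 = +1.
(a,b)_∞: sgn(-16445)=−, sgn(-50830)=−, so -1.
(-16445, -50830 / ℚ) ramifies at {2, 17, 23, ∞}: a division algebra.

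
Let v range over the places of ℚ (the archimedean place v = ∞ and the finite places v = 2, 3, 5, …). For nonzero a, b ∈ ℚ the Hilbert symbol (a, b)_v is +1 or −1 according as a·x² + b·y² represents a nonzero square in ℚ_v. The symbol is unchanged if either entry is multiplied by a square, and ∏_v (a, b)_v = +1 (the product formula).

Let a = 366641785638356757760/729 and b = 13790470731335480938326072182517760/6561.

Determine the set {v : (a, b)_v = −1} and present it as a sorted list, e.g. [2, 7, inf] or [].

Mod squares: a ≡ 1968685, b ≡ 5035. Check v ∈ {∞, 2, 3, 5, 7, 11, 17, 19, 23, 53}.
v=5: a=5^1·(≡3), b=5^1·(≡2) mod 5; (3|5)=-1, (2|5)=-1; (−1)^{1·1·2}·(-1)^1·(-1)^1 = +1.
v=23: a=23^1·(≡3), b=23^2·(≡21) mod 23; (3|23)=+1, (21|23)=-1; (−1)^{1·2·11}·(+1)^2·(-1)^1 = -1.
v=11: a=11^4·(≡5), b=11^6·(≡8) mod 11; (5|11)=+1, (8|11)=-1; (−1)^{4·6·5}·(+1)^6·(-1)^4 = +1.
v=17: a=17^1·(≡13), b=17^2·(≡5) mod 17; (13|17)=+1, (5|17)=-1; (−1)^{1·2·8}·(+1)^2·(-1)^1 = -1.
v=19: a=19^3·(≡12), b=19^5·(≡18) mod 19; (12|19)=-1, (18|19)=-1; (−1)^{3·5·9}·(-1)^5·(-1)^3 = -1.
v=2: v_2(a)=8, v_2(b)=12; units ≡ 5, 3 (mod 8); ε·ε+αω+βω = 0·1+8·1+12·1 ≡ 0  ⇒  (a,b)_2 = +1.
v=53: a=53^3·(≡35), b=53^5·(≡38) mod 53; (35|53)=-1, (38|53)=+1; (−1)^{3·5·26}·(-1)^5·(+1)^3 = -1.
v=3: a=3^-6·(≡1), b=3^-8·(≡1) mod 3; (1|3)=+1, (1|3)=+1; (−1)^{-6·-8·1}·(+1)^-8·(+1)^-6 = +1.
v=7: a=7^2·(≡3), b=7^4·(≡1) mod 7; (3|7)=-1, (1|7)=+1; (−1)^{2·4·3}·(-1)^4·(+1)^2 = +1.
v=∞: 1968685 > 0 and 5035 > 0  ⇒  (a,b)_∞ = +1.
(1968685, 5035 / ℚ) ramifies at {17, 19, 23, 53}: a division algebra.

[17, 19, 23, 53]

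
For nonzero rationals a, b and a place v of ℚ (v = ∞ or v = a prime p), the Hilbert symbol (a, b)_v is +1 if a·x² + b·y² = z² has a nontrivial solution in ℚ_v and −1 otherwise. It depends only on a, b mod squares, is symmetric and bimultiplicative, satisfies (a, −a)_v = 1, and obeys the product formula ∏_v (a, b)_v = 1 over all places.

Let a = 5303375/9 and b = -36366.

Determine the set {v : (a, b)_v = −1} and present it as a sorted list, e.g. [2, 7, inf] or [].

[3, 7]

(a, b) ≡ (212135, -36366) mod (ℚ^×)²; places V = {2, 3, 5, 7, 11, 19, 29, ∞}.
(a,b)_3: α=-2, u≡2; β=1, v≡1 (mod 3); (2|3)=-1, (1|3)=+1; sign (−1)^0·-1^1·+1^-2 = -1.
(a,b)_∞: sgn(212135)=+, sgn(-36366)=−, so +1.
(a,b)_7: α=1, u≡4; β=0, v≡6 (mod 7); (4|7)=+1, (6|7)=-1; sign (−1)^0·+1^0·-1^1 = -1.
(a,b)_5: α=3, u≡3; β=0, v≡4 (mod 5); (3|5)=-1, (4|5)=+1; sign (−1)^0·-1^0·+1^3 = +1.
(a,b)_19: α=1, u≡8; β=1, v≡5 (mod 19); (8|19)=-1, (5|19)=+1; sign (−1)^1·-1^1·+1^1 = +1.
(a,b)_2: α=0, β=1; u≡7, v≡1 (mod 8); ε(u)ε(v)=1·0, αω(v)=0·0, βω(u)=1·0; sum ≡ 0  ⇒  +1.
(a,b)_11: α=1, u≡8; β=1, v≡5 (mod 11); (8|11)=-1, (5|11)=+1; sign (−1)^1·-1^1·+1^1 = +1.
(a,b)_29: α=1, u≡13; β=1, v≡22 (mod 29); (13|29)=+1, (22|29)=+1; sign (−1)^0·+1^1·+1^1 = +1.
|Ram(212135, -36366)| = 2, even; anisotropic at {3, 7}.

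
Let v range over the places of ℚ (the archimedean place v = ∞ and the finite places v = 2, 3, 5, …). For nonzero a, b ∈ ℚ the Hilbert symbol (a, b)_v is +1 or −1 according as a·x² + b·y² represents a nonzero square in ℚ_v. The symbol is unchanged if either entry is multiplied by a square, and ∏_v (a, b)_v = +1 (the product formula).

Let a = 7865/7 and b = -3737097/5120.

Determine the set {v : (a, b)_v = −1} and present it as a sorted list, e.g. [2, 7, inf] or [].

[2, 3, 5, 7]

(a, b) ≡ (455, -1365) mod (ℚ^×)²; places V = {2, 3, 5, 7, 11, 13, ∞}.
(a,b)_2: α=0, β=-10; u≡7, v≡3 (mod 8); ε(u)ε(v)=1·1, αω(v)=0·1, βω(u)=-10·0; sum ≡ 1  ⇒  -1.
(a,b)_∞: sgn(455)=+, sgn(-1365)=−, so +1.
(a,b)_7: α=-1, u≡4; β=1, v≡4 (mod 7); (4|7)=+1, (4|7)=+1; sign (−1)^1·+1^1·+1^-1 = -1.
(a,b)_13: α=1, u≡1; β=3, v≡12 (mod 13); (1|13)=+1, (12|13)=+1; sign (−1)^0·+1^3·+1^1 = +1.
(a,b)_3: α=0, u≡2; β=5, v≡1 (mod 3); (2|3)=-1, (1|3)=+1; sign (−1)^0·-1^5·+1^0 = -1.
(a,b)_11: α=2, u≡3; β=0, v≡2 (mod 11); (3|11)=+1, (2|11)=-1; sign (−1)^0·+1^0·-1^2 = +1.
(a,b)_5: α=1, u≡4; β=-1, v≡2 (mod 5); (4|5)=+1, (2|5)=-1; sign (−1)^0·+1^-1·-1^1 = -1.
Ram(455, -1365) = {2, 3, 5, 7}; no ℚ_2-point on the conic.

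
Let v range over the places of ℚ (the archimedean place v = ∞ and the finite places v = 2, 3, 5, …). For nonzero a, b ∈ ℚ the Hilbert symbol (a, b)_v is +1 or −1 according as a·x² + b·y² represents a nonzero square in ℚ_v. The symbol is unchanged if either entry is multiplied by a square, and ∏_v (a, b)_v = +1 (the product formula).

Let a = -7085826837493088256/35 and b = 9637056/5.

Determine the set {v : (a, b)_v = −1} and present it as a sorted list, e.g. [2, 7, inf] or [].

[5, 7]

(a, b) ≡ (-2310, 55) mod (ℚ^×)²; places V = {2, 3, 5, 7, 11, 13, 17, ∞}.
(a,b)_7: α=-1, u≡6; β=0, v≡6 (mod 7); (6|7)=-1, (6|7)=-1; sign (−1)^0·-1^0·-1^-1 = -1.
(a,b)_3: α=9, u≡1; β=4, v≡1 (mod 3); (1|3)=+1, (1|3)=+1; sign (−1)^0·+1^4·+1^9 = +1.
(a,b)_17: α=2, u≡16; β=0, v≡9 (mod 17); (16|17)=+1, (9|17)=+1; sign (−1)^0·+1^0·+1^2 = +1.
(a,b)_2: α=15, β=6; u≡5, v≡7 (mod 8); ε(u)ε(v)=0·1, αω(v)=15·0, βω(u)=6·1; sum ≡ 0  ⇒  +1.
(a,b)_13: α=4, u≡4; β=2, v≡9 (mod 13); (4|13)=+1, (9|13)=+1; sign (−1)^0·+1^2·+1^4 = +1.
(a,b)_11: α=3, u≡8; β=1, v≡9 (mod 11); (8|11)=-1, (9|11)=+1; sign (−1)^1·-1^1·+1^3 = +1.
(a,b)_5: α=-1, u≡2; β=-1, v≡1 (mod 5); (2|5)=-1, (1|5)=+1; sign (−1)^0·-1^-1·+1^-1 = -1.
(a,b)_∞: sgn(-2310)=−, sgn(55)=+, so +1.
Ram(-2310, 55) = {5, 7}; no ℚ_5-point on the conic.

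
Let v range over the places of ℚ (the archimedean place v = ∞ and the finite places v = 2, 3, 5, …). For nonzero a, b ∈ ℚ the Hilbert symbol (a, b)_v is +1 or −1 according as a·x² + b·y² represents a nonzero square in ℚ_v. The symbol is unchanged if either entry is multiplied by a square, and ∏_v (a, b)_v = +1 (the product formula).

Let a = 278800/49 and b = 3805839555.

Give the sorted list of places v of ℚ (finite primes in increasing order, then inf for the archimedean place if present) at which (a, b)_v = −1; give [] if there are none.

Mod squares: a ≡ 697, b ≡ 268755. Check v ∈ {∞, 2, 3, 5, 7, 17, 19, 23, 41}.
v=2: v_2(a)=4, v_2(b)=0; units ≡ 1, 3 (mod 8); ε·ε+αω+βω = 0·1+4·1+0·0 ≡ 0  ⇒  (a,b)_2 = +1.
v=3: a=3^0·(≡1), b=3^1·(≡2) mod 3; (1|3)=+1, (2|3)=-1; (−1)^{0·1·1}·(+1)^1·(-1)^0 = +1.
v=∞: 697 > 0 and 268755 > 0  ⇒  (a,b)_∞ = +1.
v=17: a=17^1·(≡11), b=17^2·(≡13) mod 17; (11|17)=-1, (13|17)=+1; (−1)^{1·2·8}·(-1)^2·(+1)^1 = +1.
v=7: a=7^-2·(≡4), b=7^2·(≡1) mod 7; (4|7)=+1, (1|7)=+1; (−1)^{-2·2·3}·(+1)^2·(+1)^-2 = +1.
v=19: a=19^0·(≡15), b=19^1·(≡16) mod 19; (15|19)=-1, (16|19)=+1; (−1)^{0·1·9}·(-1)^1·(+1)^0 = -1.
v=41: a=41^1·(≡30), b=41^1·(≡2) mod 41; (30|41)=-1, (2|41)=+1; (−1)^{1·1·20}·(-1)^1·(+1)^1 = -1.
v=23: a=23^0·(≡21), b=23^1·(≡16) mod 23; (21|23)=-1, (16|23)=+1; (−1)^{0·1·11}·(-1)^1·(+1)^0 = -1.
v=5: a=5^2·(≡3), b=5^1·(≡1) mod 5; (3|5)=-1, (1|5)=+1; (−1)^{2·1·2}·(-1)^1·(+1)^2 = -1.
Ram(697, 268755) = {5, 19, 23, 41}; no ℚ_5-point on the conic.

[5, 19, 23, 41]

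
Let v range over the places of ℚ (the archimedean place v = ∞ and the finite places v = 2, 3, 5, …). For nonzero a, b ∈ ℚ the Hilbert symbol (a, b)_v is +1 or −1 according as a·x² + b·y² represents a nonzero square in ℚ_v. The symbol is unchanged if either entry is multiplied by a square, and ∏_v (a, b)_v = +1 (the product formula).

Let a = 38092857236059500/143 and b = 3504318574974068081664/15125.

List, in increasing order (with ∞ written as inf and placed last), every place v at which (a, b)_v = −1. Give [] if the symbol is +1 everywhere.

(a, b) ≡ (3457939485, 4845) mod (ℚ^×)²; places V = {2, 3, 5, 7, 11, 13, 17, 19, 23, 31, ∞}.
(a,b)_11: α=-1, u≡3; β=-2, v≡4 (mod 11); (3|11)=+1, (4|11)=+1; sign (−1)^0·+1^-2·+1^-1 = +1.
(a,b)_23: α=1, u≡11; β=2, v≡19 (mod 23); (11|23)=-1, (19|23)=-1; sign (−1)^0·-1^2·-1^1 = -1.
(a,b)_19: α=1, u≡18; β=1, v≡10 (mod 19); (18|19)=-1, (10|19)=-1; sign (−1)^1·-1^1·-1^1 = -1.
(a,b)_7: α=5, u≡1; β=6, v≡2 (mod 7); (1|7)=+1, (2|7)=+1; sign (−1)^0·+1^6·+1^5 = +1.
(a,b)_5: α=3, u≡2; β=-3, v≡4 (mod 5); (2|5)=-1, (4|5)=+1; sign (−1)^0·-1^-3·+1^3 = -1.
(a,b)_2: α=2, β=10; u≡5, v≡5 (mod 8); ε(u)ε(v)=0·0, αω(v)=2·1, βω(u)=10·1; sum ≡ 0  ⇒  +1.
(a,b)_3: α=9, u≡1; β=11, v≡1 (mod 3); (1|3)=+1, (1|3)=+1; sign (−1)^1·+1^11·+1^9 = -1.
(a,b)_13: α=-1, u≡11; β=0, v≡3 (mod 13); (11|13)=-1, (3|13)=+1; sign (−1)^0·-1^0·+1^-1 = +1.
(a,b)_31: α=1, u≡15; β=2, v≡4 (mod 31); (15|31)=-1, (4|31)=+1; sign (−1)^0·-1^2·+1^1 = +1.
(a,b)_∞: sgn(3457939485)=+, sgn(4845)=+, so +1.
(a,b)_17: α=1, u≡15; β=1, v≡8 (mod 17); (15|17)=+1, (8|17)=+1; sign (−1)^0·+1^1·+1^1 = +1.
Ram(3457939485, 4845) = {3, 5, 19, 23}; no ℚ_3-point on the conic.

[3, 5, 19, 23]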